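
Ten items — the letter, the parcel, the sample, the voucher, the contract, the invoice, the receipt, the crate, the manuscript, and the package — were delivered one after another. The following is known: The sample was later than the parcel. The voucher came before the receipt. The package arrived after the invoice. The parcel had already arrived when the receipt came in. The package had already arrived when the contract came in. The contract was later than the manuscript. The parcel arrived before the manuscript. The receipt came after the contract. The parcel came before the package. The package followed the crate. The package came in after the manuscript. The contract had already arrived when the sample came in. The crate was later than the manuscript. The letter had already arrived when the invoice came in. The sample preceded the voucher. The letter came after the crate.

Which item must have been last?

Every other item has a chain of constraints placing it before the receipt, so the receipt is last.

the receipt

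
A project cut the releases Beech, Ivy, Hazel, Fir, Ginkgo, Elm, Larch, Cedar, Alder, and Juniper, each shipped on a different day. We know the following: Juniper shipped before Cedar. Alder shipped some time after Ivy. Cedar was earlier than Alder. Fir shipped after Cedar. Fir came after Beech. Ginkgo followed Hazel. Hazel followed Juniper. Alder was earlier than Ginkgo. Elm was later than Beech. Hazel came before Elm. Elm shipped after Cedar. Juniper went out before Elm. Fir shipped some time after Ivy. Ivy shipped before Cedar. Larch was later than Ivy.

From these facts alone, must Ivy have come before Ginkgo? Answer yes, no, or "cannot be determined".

Chain the constraints: Ivy → Alder → Ginkgo. Each link is directly stated, so Ivy comes before Ginkgo.

yes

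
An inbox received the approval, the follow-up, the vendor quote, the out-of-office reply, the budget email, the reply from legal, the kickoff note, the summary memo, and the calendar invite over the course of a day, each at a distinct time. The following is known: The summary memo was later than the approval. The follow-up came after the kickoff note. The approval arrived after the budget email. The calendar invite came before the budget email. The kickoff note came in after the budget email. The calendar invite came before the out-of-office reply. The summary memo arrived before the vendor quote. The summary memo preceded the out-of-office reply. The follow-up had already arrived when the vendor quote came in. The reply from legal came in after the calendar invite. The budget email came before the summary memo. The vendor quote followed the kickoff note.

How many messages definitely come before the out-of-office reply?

4

Directly stated before the out-of-office reply: the calendar invite and the summary memo.
The approval reaches the out-of-office reply via the approval → the summary memo → the out-of-office reply.
The budget email reaches the out-of-office reply via the budget email → the summary memo → the out-of-office reply.
No chain forces the reply from legal (or any of the others) ahead of the out-of-office reply.
That's the approval, the budget email, the calendar invite, and the summary memo — 4 in all.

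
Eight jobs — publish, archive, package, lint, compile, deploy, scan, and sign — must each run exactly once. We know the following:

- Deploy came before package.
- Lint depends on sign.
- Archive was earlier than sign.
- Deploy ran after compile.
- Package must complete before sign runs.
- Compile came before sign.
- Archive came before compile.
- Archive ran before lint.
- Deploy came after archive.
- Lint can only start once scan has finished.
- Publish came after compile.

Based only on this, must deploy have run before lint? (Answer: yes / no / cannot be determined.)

yes

Chain the constraints: deploy → package → sign → lint. Each link is directly stated, so deploy comes before lint.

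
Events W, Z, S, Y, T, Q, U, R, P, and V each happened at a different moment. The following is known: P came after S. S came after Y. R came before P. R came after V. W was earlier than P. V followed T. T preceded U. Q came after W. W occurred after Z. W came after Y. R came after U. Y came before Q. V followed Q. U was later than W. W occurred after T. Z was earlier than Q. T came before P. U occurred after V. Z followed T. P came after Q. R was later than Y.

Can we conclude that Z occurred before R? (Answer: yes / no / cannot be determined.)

yes

Chain the constraints: Z → Q → V → R. Each link is directly stated, so Z comes before R.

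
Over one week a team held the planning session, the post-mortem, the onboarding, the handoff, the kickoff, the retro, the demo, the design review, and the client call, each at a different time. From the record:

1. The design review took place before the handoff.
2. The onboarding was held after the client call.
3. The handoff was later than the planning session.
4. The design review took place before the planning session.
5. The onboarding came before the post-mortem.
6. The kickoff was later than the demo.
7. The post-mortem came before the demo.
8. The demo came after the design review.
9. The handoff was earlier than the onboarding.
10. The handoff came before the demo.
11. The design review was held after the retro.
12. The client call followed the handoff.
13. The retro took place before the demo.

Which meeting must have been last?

the kickoff

Every other meeting has a chain of constraints placing it before the kickoff, so the kickoff is last.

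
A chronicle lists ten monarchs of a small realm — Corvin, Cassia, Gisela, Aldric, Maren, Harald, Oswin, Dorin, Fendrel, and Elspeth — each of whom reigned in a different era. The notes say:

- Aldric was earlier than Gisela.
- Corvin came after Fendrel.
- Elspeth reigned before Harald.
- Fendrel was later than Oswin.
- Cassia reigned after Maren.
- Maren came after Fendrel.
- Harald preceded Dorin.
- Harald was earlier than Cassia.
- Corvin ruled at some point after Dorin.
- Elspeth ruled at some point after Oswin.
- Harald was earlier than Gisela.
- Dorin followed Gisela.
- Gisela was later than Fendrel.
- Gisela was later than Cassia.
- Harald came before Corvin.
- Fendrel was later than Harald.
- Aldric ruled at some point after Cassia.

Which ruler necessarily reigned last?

Every other ruler has a chain of constraints placing them before Corvin, so Corvin is last.

Corvin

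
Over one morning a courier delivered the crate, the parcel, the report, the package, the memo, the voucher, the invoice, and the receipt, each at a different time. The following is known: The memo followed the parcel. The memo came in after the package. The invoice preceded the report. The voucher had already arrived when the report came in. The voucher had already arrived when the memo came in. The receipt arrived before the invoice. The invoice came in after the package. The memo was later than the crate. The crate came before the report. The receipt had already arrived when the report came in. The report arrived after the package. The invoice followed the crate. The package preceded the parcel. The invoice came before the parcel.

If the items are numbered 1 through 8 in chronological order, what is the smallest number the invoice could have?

4

The crate, the package, and the receipt must all come before the invoice — 3 forced predecessors.
Nothing else is forced ahead of the invoice, so its earliest slot is position 3 + 1 = 4.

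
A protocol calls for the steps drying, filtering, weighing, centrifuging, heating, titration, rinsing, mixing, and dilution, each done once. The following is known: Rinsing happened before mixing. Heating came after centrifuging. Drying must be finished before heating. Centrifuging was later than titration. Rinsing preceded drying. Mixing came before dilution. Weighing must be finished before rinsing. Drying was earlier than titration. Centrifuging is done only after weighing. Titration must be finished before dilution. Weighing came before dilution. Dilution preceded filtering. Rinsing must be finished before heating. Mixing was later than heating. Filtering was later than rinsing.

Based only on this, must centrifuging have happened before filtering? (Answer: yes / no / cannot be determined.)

Chain the constraints: centrifuging → heating → mixing → dilution → filtering. Each link is directly stated, so centrifuging comes before filtering.

yes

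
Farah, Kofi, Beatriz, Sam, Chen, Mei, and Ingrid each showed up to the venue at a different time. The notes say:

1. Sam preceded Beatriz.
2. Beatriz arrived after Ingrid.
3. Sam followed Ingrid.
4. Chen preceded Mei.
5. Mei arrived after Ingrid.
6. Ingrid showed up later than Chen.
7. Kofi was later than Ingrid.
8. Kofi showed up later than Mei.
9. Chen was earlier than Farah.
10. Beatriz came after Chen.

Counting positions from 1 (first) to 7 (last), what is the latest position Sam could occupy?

Sam must come before Beatriz — 1 guest forced after them.
Everything else can be placed before Sam in some valid order, so Sam can sit as late as position 7 − 1 = 6.

6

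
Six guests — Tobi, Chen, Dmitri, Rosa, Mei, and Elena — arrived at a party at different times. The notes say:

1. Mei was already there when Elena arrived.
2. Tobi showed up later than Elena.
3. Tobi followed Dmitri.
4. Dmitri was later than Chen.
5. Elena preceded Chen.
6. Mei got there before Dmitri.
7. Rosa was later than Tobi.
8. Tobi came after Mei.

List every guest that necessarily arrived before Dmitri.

Directly stated before Dmitri: Chen and Mei.
Elena reaches Dmitri via Elena → Chen → Dmitri.
No chain forces Rosa (or any of the others) ahead of Dmitri.

Chen, Elena, Mei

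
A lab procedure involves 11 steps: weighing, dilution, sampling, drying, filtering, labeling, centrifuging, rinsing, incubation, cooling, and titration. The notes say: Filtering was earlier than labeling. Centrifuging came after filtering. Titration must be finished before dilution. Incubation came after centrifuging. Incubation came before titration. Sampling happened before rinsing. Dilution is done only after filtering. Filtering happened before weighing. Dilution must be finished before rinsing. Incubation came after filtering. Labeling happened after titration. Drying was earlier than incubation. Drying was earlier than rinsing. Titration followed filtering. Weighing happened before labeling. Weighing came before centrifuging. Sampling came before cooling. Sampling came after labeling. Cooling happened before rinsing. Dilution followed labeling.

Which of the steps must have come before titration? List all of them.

centrifuging, drying, filtering, incubation, weighing

Directly stated before titration: filtering and incubation.
Centrifuging reaches titration via centrifuging → incubation → titration.
Drying reaches titration via drying → incubation → titration.
Weighing reaches titration via weighing → centrifuging → incubation → titration.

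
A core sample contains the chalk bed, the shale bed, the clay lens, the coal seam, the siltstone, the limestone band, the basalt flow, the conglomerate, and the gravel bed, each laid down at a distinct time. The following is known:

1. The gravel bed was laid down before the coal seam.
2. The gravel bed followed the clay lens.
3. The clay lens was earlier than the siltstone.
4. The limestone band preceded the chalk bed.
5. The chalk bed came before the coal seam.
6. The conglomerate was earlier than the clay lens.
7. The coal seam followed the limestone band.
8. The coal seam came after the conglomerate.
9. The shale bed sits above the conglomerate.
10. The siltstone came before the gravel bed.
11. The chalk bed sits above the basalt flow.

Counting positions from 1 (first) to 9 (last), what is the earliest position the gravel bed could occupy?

4

The clay lens, the conglomerate, and the siltstone must all come before the gravel bed — 3 forced predecessors.
Nothing else is forced ahead of the gravel bed, so its earliest slot is position 3 + 1 = 4.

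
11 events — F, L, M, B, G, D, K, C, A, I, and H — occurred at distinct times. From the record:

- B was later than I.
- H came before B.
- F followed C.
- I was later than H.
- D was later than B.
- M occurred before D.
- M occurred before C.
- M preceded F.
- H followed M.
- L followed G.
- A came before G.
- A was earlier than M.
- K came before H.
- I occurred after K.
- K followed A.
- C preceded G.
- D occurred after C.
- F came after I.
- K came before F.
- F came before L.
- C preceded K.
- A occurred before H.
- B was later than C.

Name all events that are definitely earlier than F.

A, C, H, I, K, M

Directly stated before F: C, I, K, and M.
A reaches F via A → M → F.
H reaches F via H → I → F.
No chain forces G (or any of the others) ahead of F.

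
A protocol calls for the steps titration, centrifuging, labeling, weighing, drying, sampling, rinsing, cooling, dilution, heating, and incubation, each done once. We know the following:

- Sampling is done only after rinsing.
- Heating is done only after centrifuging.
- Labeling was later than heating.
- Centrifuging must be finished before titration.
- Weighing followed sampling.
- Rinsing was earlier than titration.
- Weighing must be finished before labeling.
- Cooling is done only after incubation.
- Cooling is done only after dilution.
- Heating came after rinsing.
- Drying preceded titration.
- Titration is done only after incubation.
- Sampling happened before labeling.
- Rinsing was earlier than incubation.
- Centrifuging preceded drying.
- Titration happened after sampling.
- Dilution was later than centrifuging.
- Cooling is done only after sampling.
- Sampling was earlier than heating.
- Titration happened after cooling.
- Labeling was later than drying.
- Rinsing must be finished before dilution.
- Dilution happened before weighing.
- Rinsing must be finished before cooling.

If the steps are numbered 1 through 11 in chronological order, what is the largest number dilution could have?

7

Dilution must come before cooling, labeling, titration, and weighing — 4 steps forced after it.
Everything else can be placed before dilution in some valid order, so dilution can sit as late as position 11 − 4 = 7.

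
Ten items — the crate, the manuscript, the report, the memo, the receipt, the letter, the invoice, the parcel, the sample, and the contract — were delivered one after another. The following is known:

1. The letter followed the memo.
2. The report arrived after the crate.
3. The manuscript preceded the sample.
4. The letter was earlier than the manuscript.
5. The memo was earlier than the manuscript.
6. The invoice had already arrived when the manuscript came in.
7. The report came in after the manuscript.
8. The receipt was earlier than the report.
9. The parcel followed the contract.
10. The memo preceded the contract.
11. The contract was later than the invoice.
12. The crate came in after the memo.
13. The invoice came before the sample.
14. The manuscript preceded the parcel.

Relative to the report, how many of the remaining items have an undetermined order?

3

Forced before the report: the crate, the invoice, the letter, the manuscript, the memo, and the receipt.
That leaves the contract, the parcel, and the sample with no forced order relative to the report — 3.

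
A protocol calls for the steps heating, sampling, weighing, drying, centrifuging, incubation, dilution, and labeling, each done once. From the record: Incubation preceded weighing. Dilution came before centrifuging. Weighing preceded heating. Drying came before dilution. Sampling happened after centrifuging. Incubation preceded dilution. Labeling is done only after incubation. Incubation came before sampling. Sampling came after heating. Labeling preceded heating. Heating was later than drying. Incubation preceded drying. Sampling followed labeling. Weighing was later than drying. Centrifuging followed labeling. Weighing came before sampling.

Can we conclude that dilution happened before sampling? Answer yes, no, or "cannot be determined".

yes

Chain the constraints: dilution → centrifuging → sampling. Each link is directly stated, so dilution comes before sampling.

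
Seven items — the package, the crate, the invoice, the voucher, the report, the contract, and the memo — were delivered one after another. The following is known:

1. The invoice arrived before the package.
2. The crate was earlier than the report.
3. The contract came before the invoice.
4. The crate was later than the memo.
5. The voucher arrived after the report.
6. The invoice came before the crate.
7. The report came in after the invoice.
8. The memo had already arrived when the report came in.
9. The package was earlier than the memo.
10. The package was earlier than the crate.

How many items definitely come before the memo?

Directly stated before the memo: the package.
The contract reaches the memo via the contract → the invoice → the package → the memo.
The invoice reaches the memo via the invoice → the package → the memo.
No chain forces the crate (or any of the others) ahead of the memo.
That's the contract, the invoice, and the package — 3 in all.

3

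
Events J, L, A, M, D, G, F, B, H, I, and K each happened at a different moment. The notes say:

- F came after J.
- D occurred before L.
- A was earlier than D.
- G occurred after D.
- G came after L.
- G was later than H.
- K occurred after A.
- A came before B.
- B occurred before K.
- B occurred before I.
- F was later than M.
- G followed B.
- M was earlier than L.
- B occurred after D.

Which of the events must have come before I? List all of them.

Directly stated before I: B.
A reaches I via A → B → I.
D reaches I via D → B → I.
No chain forces K (or any of the others) ahead of I.

A, B, D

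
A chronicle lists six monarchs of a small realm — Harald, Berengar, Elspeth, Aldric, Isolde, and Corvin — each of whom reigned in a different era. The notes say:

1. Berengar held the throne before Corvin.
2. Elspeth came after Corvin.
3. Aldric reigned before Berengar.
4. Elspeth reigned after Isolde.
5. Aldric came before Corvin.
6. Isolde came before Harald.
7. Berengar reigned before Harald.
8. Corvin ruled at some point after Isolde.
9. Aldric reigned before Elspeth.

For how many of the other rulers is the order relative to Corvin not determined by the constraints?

Forced before Corvin: Aldric, Berengar, and Isolde; forced after Corvin: Elspeth.
That leaves Harald with no forced order relative to Corvin — 1.

1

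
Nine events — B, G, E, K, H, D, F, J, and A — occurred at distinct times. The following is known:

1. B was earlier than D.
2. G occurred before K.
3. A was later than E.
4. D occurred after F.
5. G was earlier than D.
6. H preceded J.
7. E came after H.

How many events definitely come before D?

Directly stated before D: B, F, and G.
No chain forces K (or any of the others) ahead of D.
That's B, F, and G — 3 in all.

3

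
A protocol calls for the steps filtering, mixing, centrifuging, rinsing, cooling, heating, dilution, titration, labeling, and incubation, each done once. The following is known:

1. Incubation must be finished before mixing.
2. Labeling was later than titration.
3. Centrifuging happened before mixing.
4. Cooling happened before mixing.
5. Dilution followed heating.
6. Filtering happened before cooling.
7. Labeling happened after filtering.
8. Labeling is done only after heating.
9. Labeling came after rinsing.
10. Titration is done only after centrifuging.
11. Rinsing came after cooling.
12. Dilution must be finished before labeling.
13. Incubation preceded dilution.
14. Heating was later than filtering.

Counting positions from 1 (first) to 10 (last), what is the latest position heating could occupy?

Heating must come before dilution and labeling — 2 steps forced after it.
Everything else can be placed before heating in some valid order, so heating can sit as late as position 10 − 2 = 8.

8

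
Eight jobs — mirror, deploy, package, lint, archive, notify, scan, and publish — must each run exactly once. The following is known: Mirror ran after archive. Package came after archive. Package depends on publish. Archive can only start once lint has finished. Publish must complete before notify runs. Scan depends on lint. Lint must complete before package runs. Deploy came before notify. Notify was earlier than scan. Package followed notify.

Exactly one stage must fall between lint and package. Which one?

archive

Tracing the constraints gives lint → archive → package, so archive sits after lint and before package.
No other stage is forced both after lint and before package.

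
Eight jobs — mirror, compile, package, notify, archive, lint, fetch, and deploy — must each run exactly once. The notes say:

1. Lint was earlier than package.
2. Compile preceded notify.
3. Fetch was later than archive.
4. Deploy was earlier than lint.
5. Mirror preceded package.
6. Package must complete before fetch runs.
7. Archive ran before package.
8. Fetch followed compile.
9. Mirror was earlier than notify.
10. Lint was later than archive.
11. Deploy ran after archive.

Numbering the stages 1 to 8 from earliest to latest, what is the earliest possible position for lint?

3

Archive and deploy must both come before lint — 2 forced predecessors.
Nothing else is forced ahead of lint, so its earliest slot is position 2 + 1 = 3.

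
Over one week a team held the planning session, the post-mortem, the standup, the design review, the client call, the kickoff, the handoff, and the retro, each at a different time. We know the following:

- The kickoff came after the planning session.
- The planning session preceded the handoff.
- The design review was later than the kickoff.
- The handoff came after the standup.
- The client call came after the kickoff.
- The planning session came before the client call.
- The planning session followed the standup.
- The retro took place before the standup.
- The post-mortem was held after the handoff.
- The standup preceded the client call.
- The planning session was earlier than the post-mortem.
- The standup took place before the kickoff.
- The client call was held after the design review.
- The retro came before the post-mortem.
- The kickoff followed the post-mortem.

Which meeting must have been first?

the retro

The retro has a chain of constraints placing it before every other meeting, so the retro must be first.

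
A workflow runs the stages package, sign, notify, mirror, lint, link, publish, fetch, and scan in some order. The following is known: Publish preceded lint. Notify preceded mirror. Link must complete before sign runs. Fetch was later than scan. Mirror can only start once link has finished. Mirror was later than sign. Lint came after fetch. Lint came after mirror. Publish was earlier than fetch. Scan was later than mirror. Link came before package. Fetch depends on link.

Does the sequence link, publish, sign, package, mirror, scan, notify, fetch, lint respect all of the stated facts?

no

The constraints require notify before mirror, but in the proposed sequence mirror appears ahead of notify. That one violation is enough.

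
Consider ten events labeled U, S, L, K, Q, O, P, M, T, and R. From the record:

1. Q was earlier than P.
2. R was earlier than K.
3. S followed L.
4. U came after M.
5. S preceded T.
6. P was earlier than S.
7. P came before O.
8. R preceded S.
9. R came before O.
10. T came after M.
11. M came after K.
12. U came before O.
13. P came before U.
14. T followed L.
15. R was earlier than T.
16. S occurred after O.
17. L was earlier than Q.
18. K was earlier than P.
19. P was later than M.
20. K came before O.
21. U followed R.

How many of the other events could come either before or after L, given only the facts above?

3

Forced after L: O, P, Q, S, T, and U.
That leaves K, M, and R with no forced order relative to L — 3.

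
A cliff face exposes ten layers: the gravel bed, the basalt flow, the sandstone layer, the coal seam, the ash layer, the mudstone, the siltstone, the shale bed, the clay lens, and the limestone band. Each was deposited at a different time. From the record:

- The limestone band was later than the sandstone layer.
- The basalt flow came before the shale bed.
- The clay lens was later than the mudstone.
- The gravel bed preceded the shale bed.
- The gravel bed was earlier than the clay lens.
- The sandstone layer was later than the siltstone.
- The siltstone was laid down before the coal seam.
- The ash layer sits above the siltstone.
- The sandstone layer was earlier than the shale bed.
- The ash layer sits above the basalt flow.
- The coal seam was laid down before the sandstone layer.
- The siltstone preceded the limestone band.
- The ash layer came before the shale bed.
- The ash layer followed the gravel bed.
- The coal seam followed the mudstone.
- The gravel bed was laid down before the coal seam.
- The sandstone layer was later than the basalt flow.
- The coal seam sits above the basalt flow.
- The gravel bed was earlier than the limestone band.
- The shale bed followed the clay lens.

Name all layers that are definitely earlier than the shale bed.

Directly stated before the shale bed: the ash layer, the basalt flow, the clay lens, the gravel bed, and the sandstone layer.
The coal seam reaches the shale bed via the coal seam → the sandstone layer → the shale bed.
The mudstone reaches the shale bed via the mudstone → the clay lens → the shale bed.
The siltstone reaches the shale bed via the siltstone → the sandstone layer → the shale bed.
No chain forces the limestone band ahead of the shale bed.

the ash layer, the basalt flow, the clay lens, the coal seam, the gravel bed, the mudstone, the sandstone layer, the siltstone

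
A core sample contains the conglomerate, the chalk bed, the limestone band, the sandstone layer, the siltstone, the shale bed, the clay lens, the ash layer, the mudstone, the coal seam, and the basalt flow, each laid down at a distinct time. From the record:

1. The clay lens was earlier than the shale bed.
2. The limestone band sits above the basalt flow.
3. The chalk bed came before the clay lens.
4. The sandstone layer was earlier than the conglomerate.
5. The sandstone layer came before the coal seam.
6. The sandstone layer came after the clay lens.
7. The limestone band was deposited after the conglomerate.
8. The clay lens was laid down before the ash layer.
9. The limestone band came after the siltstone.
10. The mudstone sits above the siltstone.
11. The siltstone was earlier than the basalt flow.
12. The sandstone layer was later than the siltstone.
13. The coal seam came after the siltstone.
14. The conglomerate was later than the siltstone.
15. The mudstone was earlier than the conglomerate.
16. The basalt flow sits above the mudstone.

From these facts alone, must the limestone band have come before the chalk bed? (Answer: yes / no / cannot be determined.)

no

Tracing the constraints gives the chalk bed → the clay lens → the sandstone layer → the conglomerate → the limestone band, so the chalk bed must come before the limestone band.
That means the limestone band cannot be before the chalk bed.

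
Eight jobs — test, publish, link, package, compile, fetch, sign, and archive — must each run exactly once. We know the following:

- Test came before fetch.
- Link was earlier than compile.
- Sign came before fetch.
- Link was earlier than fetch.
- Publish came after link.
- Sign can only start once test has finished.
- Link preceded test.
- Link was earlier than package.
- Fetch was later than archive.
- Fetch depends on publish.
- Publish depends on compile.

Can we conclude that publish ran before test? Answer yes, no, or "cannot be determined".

cannot be determined

No chain of stated constraints runs from publish to test, and none runs from test to publish either.
So the relative order of publish and test is not fixed by the given facts.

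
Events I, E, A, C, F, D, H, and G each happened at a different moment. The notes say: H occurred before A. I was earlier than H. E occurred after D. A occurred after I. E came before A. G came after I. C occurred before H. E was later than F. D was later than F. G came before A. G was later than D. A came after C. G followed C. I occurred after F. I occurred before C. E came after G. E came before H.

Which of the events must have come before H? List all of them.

C, D, E, F, G, I

Directly stated before H: C, E, and I.
D reaches H via D → E → H.
F reaches H via F → I → H.
G reaches H via G → E → H.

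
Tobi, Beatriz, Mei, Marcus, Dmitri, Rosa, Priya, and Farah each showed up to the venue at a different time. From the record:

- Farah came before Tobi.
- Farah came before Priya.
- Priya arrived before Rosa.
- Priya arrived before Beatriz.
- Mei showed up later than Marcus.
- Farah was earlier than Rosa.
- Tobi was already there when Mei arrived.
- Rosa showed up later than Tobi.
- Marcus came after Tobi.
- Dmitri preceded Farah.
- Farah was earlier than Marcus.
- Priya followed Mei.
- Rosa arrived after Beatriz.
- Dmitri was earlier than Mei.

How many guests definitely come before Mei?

Directly stated before Mei: Dmitri, Marcus, and Tobi.
Farah reaches Mei via Farah → Tobi → Mei.
That's Dmitri, Farah, Marcus, and Tobi — 4 in all.

4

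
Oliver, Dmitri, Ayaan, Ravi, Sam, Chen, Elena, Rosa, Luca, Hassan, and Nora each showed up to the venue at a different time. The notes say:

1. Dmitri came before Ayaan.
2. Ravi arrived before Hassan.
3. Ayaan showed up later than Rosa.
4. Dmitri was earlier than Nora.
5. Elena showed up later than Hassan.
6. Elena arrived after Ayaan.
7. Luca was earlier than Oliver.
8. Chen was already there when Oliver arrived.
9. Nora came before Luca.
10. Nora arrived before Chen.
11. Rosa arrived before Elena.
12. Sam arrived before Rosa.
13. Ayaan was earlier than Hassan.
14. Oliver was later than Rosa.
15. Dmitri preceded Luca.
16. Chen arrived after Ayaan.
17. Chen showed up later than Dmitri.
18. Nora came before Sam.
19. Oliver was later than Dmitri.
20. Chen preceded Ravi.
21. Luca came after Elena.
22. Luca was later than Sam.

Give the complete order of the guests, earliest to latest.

Dmitri, Nora, Sam, Rosa, Ayaan, Chen, Ravi, Hassan, Elena, Luca, Oliver

The constraints fix every adjacent pair, so only one ordering works:
Dmitri → Nora → Sam → Rosa → Ayaan → Chen → Ravi → Hassan → Elena → Luca → Oliver.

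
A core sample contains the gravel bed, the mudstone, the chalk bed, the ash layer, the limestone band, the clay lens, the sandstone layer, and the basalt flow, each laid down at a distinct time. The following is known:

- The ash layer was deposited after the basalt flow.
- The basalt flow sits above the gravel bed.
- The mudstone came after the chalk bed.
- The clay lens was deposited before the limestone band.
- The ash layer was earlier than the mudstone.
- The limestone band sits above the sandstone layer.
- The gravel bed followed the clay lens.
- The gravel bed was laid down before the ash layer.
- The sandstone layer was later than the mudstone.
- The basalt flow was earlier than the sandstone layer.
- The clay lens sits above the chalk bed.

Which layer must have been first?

The chalk bed has a chain of constraints placing it before every other layer, so the chalk bed must be first.

the chalk bed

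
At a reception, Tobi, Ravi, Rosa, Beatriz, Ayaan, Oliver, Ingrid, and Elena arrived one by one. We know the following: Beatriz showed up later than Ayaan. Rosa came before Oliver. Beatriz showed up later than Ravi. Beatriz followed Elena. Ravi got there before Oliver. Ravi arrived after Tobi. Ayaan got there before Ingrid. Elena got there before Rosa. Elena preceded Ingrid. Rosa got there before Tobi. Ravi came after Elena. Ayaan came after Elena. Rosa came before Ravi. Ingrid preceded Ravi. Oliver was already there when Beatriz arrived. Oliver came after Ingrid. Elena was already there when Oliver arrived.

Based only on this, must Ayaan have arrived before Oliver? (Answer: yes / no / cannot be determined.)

Chain the constraints: Ayaan → Ingrid → Oliver. Each link is directly stated, so Ayaan comes before Oliver.

yes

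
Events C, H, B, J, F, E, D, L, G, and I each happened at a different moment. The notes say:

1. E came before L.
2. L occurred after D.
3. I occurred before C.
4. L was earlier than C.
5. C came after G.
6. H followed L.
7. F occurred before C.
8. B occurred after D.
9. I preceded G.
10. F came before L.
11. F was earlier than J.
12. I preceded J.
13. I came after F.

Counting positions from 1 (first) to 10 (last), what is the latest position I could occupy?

7

I must come before C, G, and J — 3 events forced after it.
Everything else can be placed before I in some valid order, so I can sit as late as position 10 − 3 = 7.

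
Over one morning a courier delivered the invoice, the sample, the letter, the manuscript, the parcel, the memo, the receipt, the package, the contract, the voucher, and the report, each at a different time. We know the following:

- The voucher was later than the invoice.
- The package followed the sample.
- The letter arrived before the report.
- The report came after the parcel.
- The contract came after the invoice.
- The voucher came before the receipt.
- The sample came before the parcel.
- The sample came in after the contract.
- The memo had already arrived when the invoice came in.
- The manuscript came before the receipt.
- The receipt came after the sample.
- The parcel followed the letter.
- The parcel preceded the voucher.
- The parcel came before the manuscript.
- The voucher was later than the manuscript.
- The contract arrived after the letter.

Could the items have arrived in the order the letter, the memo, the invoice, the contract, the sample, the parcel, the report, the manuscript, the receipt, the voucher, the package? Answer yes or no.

The constraints require the voucher before the receipt, but in the proposed sequence the receipt appears ahead of the voucher. That one violation is enough.

no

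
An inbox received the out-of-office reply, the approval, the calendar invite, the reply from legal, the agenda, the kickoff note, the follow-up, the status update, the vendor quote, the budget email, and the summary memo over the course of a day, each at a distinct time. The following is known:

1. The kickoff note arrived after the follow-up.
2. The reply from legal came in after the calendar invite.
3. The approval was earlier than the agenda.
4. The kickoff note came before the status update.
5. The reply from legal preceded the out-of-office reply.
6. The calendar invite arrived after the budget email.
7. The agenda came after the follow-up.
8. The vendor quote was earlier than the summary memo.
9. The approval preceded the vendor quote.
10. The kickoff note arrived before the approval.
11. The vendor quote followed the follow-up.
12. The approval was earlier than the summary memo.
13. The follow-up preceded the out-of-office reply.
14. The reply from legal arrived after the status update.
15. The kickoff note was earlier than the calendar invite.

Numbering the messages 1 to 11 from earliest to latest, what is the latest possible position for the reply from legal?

The reply from legal must come before the out-of-office reply — 1 message forced after it.
Everything else can be placed before the reply from legal in some valid order, so the reply from legal can sit as late as position 11 − 1 = 10.

10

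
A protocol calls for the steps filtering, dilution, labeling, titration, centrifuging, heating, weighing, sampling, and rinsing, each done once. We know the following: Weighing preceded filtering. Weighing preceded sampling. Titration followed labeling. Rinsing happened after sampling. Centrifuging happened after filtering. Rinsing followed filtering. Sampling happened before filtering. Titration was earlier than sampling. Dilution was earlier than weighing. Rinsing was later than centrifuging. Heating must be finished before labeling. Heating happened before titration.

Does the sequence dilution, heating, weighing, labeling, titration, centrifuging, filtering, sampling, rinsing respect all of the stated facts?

The constraints require sampling before filtering, but in the proposed sequence filtering appears ahead of sampling. That one violation is enough.

no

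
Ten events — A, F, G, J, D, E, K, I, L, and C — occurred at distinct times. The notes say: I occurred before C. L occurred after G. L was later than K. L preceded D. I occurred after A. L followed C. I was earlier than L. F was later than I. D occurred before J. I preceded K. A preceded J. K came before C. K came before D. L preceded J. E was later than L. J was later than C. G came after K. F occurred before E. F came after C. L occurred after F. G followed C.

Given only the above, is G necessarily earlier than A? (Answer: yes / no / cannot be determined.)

no

Tracing the constraints gives A → I → K → G, so A must come before G.
That means G cannot be before A.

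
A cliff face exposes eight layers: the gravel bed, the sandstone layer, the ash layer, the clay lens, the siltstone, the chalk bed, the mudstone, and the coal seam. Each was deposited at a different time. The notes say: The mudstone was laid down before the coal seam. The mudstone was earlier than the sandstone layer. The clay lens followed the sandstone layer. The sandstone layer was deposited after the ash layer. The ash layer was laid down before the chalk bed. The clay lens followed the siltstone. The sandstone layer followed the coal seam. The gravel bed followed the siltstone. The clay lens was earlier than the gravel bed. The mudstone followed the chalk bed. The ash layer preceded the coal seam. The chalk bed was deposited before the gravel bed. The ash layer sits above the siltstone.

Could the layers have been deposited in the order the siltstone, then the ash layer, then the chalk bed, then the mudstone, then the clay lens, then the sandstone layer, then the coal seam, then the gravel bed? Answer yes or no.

no

The constraints require the coal seam before the sandstone layer, but in the proposed sequence the sandstone layer appears ahead of the coal seam. That one violation is enough.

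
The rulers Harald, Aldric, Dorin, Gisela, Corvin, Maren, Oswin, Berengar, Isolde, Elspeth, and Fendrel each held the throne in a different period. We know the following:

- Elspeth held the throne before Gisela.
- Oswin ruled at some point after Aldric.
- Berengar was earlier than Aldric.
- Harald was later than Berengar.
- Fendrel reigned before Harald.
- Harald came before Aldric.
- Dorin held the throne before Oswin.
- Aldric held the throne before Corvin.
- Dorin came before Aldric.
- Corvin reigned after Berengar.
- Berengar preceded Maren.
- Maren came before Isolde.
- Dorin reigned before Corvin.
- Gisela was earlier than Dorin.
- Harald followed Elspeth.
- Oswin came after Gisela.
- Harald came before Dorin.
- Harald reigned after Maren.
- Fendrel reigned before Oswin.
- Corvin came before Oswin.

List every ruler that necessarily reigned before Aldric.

Directly stated before Aldric: Berengar, Dorin, and Harald.
Elspeth reaches Aldric via Elspeth → Harald → Aldric.
Fendrel reaches Aldric via Fendrel → Harald → Aldric.
Gisela reaches Aldric via Gisela → Dorin → Aldric.
Likewise Maren reaches Aldric by chaining the stated constraints.
No chain forces Isolde (or any of the others) ahead of Aldric.

Berengar, Dorin, Elspeth, Fendrel, Gisela, Harald, Maren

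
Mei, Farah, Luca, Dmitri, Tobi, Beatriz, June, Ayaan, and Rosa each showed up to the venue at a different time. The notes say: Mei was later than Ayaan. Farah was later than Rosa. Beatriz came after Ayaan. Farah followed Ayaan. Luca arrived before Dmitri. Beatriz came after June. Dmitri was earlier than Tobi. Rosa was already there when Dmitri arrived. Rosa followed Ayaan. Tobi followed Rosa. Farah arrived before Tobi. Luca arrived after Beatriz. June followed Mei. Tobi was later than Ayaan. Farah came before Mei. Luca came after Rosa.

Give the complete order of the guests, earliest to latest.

The constraints fix every adjacent pair, so only one ordering works:
Ayaan → Rosa → Farah → Mei → June → Beatriz → Luca → Dmitri → Tobi.

Ayaan, Rosa, Farah, Mei, June, Beatriz, Luca, Dmitri, Tobi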